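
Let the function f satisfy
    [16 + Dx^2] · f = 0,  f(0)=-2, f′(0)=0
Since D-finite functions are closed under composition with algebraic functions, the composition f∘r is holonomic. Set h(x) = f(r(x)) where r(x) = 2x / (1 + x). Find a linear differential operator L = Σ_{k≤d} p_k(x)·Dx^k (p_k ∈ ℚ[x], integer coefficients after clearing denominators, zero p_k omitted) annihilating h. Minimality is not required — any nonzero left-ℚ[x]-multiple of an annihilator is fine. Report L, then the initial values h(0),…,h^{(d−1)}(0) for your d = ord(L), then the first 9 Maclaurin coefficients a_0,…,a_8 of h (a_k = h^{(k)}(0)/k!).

f: a_k = -2, 0, 16, 0, -64/3, 0, 512/45, 0, -1024/315, …
h₀=f(r): pull back L_f along r ⇒ L₀.
L = 64 + (2 + 6·x + 6·x^2 + 2·x^3)·Dx + (1 + 4·x + 6·x^2 + 4·x^3 + x^4)·Dx^2  (order 2).
h: a_k = -2, 0, 64, -128, -448/3, 3328/3, -106432/45, 10368/5, 932672/315, …
ICs: h(0) = -2, h′(0) = 0.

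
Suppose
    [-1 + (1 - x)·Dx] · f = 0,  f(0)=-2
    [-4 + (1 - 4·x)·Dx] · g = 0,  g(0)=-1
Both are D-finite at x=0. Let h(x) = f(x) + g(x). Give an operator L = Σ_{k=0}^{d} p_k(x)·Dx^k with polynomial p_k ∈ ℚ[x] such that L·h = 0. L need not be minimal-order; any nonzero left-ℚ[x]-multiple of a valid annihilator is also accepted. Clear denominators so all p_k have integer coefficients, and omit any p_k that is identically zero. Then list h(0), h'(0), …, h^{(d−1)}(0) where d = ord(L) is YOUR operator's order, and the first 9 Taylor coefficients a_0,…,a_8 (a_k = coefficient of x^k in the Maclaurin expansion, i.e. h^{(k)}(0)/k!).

L = -8 + (10 - 16·x)·Dx + (-1 + 5·x - 4·x^2)·Dx^2  (order 2).
h: a_k = -3, -6, -18, -66, -258, -1026, -4098, -16386, -65538, …
ICs: h(0) = -3, h′(0) = -6.

f: a_k = -2, -2, -2, -2, -2, -2, -2, -2, -2, …
g: a_k = -1, -4, -16, -64, -256, -1024, -4096, -16384, -65536, …
h₀=f+g: left-lcm gives L₀, ord ≤ 2.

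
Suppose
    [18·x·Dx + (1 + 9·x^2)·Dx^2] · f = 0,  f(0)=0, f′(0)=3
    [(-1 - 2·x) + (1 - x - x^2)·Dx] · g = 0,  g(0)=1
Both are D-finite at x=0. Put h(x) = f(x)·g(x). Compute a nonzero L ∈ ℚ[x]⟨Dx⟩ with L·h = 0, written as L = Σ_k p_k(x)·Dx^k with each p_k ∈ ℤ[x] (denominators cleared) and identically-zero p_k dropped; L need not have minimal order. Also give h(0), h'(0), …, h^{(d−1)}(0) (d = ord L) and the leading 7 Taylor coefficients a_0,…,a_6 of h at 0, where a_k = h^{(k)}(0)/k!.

L = (2 + 18·x + 54·x^2) + (2 - 14·x + 36·x^2 + 54·x^3)·Dx + (-1 + x - 8·x^2 + 9·x^3 + 9·x^4)·Dx^2  (order 2).
h: a_k = 0, 3, 3, -3, 0, 228/5, 228/5, …
ICs: h(0) = 0, h′(0) = 3.

f: a_k = 0, 3, 0, -9, 0, 243/5, 0, …
g: a_k = 1, 1, 2, 3, 5, 8, 13, …
Sym-product of L_f,L_g gives L₀ (≤ ord 2).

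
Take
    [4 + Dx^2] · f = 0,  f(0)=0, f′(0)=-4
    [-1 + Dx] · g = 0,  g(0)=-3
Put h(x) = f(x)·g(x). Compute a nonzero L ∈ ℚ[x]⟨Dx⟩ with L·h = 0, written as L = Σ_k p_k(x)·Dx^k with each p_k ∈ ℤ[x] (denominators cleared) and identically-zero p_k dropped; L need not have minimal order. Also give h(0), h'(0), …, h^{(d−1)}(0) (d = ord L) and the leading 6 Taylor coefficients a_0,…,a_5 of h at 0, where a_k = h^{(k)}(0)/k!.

f: a_k = 0, -4, 0, 8/3, 0, -8/15, …
g: a_k = -3, -3, -3/2, -1/2, -1/8, -1/40, …
L₀ := L_f ⊗_s L_g (sym. prod.), ord ≤ 2.
L = 5 - 2·Dx + Dx^2  (order 2).
h: a_k = 0, 12, 12, -2, -6, -19/10, …
ICs: h(0) = 0, h′(0) = 12.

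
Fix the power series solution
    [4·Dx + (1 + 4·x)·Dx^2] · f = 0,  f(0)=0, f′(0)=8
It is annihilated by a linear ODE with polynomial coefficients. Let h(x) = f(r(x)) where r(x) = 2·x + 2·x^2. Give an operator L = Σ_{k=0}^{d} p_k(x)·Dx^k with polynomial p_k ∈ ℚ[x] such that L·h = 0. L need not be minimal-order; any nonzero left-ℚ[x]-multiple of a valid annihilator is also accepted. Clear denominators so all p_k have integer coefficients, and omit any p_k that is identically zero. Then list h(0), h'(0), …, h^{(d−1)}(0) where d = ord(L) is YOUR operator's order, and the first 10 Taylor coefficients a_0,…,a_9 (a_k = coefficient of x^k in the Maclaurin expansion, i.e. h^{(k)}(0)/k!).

L = (6 + 16·x + 16·x^2)·Dx + (1 + 10·x + 24·x^2 + 16·x^3)·Dx^2  (order 2).
h: a_k = 0, 16, -48, 640/3, -1088, 29696/5, -33792, 1384448/7, -1181696, 64552960/9, …
ICs: h(0) = 0, h′(0) = 16.

f: a_k = 0, 8, -16, 128/3, -128, 2048/5, -4096/3, 32768/7, -16384, 524288/9, …
Change of var in L_f (x↦r) gives L₀.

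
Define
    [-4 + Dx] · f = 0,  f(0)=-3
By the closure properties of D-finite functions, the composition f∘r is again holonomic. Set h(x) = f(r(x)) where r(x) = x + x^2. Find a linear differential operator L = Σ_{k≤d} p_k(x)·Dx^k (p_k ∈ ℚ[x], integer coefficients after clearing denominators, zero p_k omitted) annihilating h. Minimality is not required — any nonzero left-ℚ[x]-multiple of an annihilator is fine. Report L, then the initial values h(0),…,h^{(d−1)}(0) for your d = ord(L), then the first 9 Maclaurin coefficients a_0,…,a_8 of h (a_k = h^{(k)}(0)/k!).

f: a_k = -3, -12, -24, -32, -32, -128/5, -256/15, -1024/105, -512/105, …
f∘r: x↦r, Dx↦Dx/r' in L_f ⇒ L₀.
L = (-4 - 8·x) + Dx  (order 1).
h: a_k = -3, -12, -36, -80, -152, -1248/5, -5536/15, -52096/105, -4320/7, …
ICs: h(0) = -3.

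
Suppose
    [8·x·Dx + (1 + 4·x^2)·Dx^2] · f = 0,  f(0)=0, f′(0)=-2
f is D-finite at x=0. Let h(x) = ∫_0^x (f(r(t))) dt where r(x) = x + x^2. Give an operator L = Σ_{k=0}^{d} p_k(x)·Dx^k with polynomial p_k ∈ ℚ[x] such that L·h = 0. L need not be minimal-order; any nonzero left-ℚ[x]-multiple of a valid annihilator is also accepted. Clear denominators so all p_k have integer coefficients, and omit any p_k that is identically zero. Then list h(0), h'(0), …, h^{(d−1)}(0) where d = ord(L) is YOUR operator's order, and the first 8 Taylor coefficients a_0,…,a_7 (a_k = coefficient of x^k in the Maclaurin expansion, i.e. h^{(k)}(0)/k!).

L = (-2 + 8·x + 32·x^2 + 48·x^3 + 24·x^4)·Dx^2 + (1 + 2·x + 4·x^2 + 16·x^3 + 20·x^4 + 8·x^5)·Dx^3  (order 3).
h: a_k = 0, 0, -1, -2/3, 2/3, 8/5, 4/15, -88/21, …
ICs: h(0) = 0, h′(0) = 0, h′′(0) = -2.

f: a_k = 0, -2, 0, 8/3, 0, -32/5, 0, 128/7, …
Change of var in L_f (x↦r) gives L₀.
h=∫₀ˣh₀: take L = L₀·Dx.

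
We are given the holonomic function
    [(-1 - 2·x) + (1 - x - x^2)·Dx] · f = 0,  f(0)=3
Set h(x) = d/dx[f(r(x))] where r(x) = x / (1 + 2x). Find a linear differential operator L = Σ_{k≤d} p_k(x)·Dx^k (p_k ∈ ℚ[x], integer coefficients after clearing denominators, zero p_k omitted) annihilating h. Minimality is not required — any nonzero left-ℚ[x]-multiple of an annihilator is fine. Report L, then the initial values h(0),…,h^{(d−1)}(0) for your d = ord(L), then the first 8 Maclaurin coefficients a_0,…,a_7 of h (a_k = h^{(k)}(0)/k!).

L = (-6·x - 18·x^2 - 16·x^3) + (-1 - 9·x - 27·x^2 - 30·x^3 - 8·x^4)·Dx  (order 1).
h: a_k = 3, 0, -9, 36, -120, 378, -1155, 3456, …
ICs: h(0) = 3.

f: a_k = 3, 3, 6, 9, 15, 24, 39, 63, …
f∘r: x↦r, Dx↦Dx/r' in L_f ⇒ L₀.
h=h₀': d/dx-closure on L₀ ⇒ L.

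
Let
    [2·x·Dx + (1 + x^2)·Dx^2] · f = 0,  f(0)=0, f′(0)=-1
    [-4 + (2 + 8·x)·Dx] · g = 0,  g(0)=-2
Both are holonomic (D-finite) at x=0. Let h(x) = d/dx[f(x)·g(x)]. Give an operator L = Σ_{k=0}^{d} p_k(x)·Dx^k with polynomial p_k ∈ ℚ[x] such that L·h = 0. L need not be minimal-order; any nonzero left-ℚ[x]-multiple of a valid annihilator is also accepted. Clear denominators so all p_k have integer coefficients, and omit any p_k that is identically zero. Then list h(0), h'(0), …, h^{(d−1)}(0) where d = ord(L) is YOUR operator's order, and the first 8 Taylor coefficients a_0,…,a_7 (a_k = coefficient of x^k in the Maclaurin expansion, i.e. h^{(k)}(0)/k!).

L = (-10 + 40·x + 98·x^2 - 24·x^3 - 12·x^4) + (13 + 66·x + 117·x^2 + 226·x^3 - 84·x^4 - 48·x^5)·Dx + (3 + 23·x + 42·x^2 - x^3 + 23·x^4 - 24·x^5 - 16·x^6)·Dx^2  (order 2).
h: a_k = 2, 8, -14, 80/3, -274/3, 1624/5, -17054/15, 428704/105, …
ICs: h(0) = 2, h′(0) = 8.

f: a_k = 0, -1, 0, 1/3, 0, -1/5, 0, 1/7, …
g: a_k = -2, -4, 4, -8, 20, -56, 168, -528, …
Sym-product of L_f,L_g gives L₀ (≤ ord 2).
h=h₀': d/dx-closure on L₀ ⇒ L.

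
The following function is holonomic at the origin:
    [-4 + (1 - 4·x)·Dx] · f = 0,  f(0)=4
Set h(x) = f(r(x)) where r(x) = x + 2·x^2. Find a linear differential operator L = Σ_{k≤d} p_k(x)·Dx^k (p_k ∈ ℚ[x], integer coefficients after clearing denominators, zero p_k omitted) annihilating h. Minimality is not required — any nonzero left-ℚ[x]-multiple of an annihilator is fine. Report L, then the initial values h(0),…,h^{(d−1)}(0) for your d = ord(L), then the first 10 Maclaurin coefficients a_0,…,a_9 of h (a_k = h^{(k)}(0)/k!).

f: a_k = 4, 16, 64, 256, 1024, 4096, 16384, 65536, 262144, 1048576, …
Change of var in L_f (x↦r) gives L₀.
L = (4 + 16·x) + (-1 + 4·x + 8·x^2)·Dx  (order 1).
h: a_k = 4, 16, 96, 512, 2816, 15360, 83968, 458752, 2506752, 13697024, …
ICs: h(0) = 4.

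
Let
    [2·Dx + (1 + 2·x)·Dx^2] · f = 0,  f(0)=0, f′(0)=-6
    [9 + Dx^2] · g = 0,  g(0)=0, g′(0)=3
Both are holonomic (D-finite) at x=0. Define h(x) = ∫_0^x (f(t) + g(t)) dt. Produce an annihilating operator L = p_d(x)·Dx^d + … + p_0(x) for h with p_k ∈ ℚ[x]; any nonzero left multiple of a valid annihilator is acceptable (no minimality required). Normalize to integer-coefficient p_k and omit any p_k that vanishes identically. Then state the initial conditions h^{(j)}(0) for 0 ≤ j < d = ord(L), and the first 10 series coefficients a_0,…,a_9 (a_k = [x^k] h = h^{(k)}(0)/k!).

f: a_k = 0, -6, 6, -8, 12, -96/5, 32, -384/7, 96, -512/3, …
g: a_k = 0, 3, 0, -9/2, 0, 81/40, 0, -243/560, 0, 243/4480, …
Sum ⇒ L₀ = lclm(L_f,L_g) in ℚ(x)⟨Dx⟩.
Integrate: L := L₀·Dx.
L = (594 + 648·x + 648·x^2)·Dx^2 + (153 + 630·x + 972·x^2 + 648·x^3)·Dx^3 + (66 + 72·x + 72·x^2)·Dx^4 + (17 + 70·x + 108·x^2 + 72·x^3)·Dx^5  (order 5).
h: a_k = 0, 0, -3/2, 2, -25/8, 12/5, -229/80, 32/7, -30963/4480, 32/3, …
ICs: h(0) = 0, h′(0) = 0, h′′(0) = -3, h′′′(0) = 12, h′′′′(0) = -75.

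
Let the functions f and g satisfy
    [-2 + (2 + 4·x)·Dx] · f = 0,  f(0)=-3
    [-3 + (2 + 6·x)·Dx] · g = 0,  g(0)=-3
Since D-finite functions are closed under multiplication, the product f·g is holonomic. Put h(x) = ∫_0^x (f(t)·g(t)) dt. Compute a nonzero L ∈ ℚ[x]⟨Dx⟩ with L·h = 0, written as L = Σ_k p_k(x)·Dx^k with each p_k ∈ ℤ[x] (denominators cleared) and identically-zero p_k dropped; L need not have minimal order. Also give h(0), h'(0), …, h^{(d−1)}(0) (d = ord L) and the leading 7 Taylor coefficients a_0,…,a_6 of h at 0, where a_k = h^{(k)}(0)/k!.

L = (-5 - 12·x)·Dx + (2 + 10·x + 12·x^2)·Dx^2  (order 2).
h: a_k = 0, 9, 45/4, -3/8, 45/64, -909/640, 1545/512, …
ICs: h(0) = 0, h′(0) = 9.

f: a_k = -3, -3, 3/2, -3/2, 15/8, -21/8, 63/16, …
g: a_k = -3, -9/2, 27/8, -81/16, 1215/128, -5103/256, 45927/1024, …
Sym-product of L_f,L_g gives L₀ (≤ ord 1).
∫: right-multiply L₀ by Dx.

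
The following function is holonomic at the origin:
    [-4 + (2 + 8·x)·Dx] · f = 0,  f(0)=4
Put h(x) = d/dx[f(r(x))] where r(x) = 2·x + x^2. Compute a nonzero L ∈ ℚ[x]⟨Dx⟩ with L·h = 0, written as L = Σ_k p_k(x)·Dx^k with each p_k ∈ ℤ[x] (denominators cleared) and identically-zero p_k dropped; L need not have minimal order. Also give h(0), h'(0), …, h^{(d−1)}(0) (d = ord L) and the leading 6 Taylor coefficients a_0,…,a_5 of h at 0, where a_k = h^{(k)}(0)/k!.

L = -3 + (-1 - 9·x - 12·x^2 - 4·x^3)·Dx  (order 1).
h: a_k = 16, -48, 288, -1824, 12000, -80928, …
ICs: h(0) = 16.

f: a_k = 4, 8, -8, 16, -40, 112, …
Change of var in L_f (x↦r) gives L₀.
Differentiate: ansatz ord ≤ ord L₀ ⇒ L.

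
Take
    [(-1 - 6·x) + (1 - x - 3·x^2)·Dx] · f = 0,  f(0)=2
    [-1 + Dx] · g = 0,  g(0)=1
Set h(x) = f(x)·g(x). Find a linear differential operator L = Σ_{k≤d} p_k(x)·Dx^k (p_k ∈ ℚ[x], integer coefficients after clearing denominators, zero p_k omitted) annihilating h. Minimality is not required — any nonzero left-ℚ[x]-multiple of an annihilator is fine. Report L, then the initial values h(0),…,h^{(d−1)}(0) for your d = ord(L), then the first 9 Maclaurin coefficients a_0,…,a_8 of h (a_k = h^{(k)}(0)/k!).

f: a_k = 2, 2, 8, 14, 38, 80, 194, 434, 1016, …
g: a_k = 1, 1, 1/2, 1/6, 1/24, 1/120, 1/720, 1/5040, 1/40320, …
L₀ := L_f ⊗_s L_g (sym. prod.), ord ≤ 1.
L = (2 + 5·x - 3·x^2) + (-1 + x + 3·x^2)·Dx  (order 1).
h: a_k = 2, 4, 11, 70/3, 677/12, 3793/30, 106447/360, 850483/1260, 6298165/4032, …
ICs: h(0) = 2.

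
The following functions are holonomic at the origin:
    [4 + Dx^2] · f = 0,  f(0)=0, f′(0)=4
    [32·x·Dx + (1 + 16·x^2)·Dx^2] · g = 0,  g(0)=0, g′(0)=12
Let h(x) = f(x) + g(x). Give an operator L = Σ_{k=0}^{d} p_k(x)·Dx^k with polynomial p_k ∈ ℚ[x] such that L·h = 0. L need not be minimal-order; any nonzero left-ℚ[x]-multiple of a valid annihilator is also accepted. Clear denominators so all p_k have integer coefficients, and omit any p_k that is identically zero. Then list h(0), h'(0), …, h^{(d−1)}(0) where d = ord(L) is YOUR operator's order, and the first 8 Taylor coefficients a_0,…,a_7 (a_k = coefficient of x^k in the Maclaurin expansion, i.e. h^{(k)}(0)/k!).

L = (-6016·x + 102400·x^3 + 32768·x^5)·Dx + (-28 + 1216·x^2 + 27648·x^4 + 16384·x^6)·Dx^2 + (-1504·x + 25600·x^3 + 8192·x^5)·Dx^3 + (-7 + 304·x^2 + 6912·x^4 + 4096·x^6)·Dx^4  (order 4).
h: a_k = 0, 16, 0, -200/3, 0, 9224/15, 0, -2211856/315, …
ICs: h(0) = 0, h′(0) = 16, h′′(0) = 0, h′′′(0) = -400.

f: a_k = 0, 4, 0, -8/3, 0, 8/15, 0, -16/315, …
g: a_k = 0, 12, 0, -64, 0, 3072/5, 0, -49152/7, …
Sum ⇒ L₀ = lclm(L_f,L_g) in ℚ(x)⟨Dx⟩.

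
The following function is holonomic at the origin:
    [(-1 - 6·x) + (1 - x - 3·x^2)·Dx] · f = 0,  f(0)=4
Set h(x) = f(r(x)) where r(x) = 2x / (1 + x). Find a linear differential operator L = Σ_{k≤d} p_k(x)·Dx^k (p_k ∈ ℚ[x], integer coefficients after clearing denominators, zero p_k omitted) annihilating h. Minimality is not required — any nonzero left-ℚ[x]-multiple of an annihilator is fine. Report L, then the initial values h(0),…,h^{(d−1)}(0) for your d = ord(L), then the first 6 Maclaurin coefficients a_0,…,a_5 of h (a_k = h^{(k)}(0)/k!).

f: a_k = 4, 4, 16, 28, 76, 160, …
h₀=f(r): pull back L_f along r ⇒ L₀.
L = (2 + 26·x) + (-1 - x + 13·x^2 + 13·x^3)·Dx  (order 1).
h: a_k = 4, 8, 56, 104, 728, 1352, …
ICs: h(0) = 4.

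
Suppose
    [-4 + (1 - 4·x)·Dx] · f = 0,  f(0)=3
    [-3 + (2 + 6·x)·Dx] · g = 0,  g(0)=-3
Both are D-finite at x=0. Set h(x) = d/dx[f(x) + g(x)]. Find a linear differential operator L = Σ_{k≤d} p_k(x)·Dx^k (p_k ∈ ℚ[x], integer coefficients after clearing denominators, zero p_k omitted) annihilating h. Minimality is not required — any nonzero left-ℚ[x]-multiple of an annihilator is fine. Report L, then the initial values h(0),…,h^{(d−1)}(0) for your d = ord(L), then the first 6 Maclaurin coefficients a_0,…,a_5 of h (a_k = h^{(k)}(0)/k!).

f: a_k = 3, 12, 48, 192, 768, 3072, …
g: a_k = -3, -9/2, 27/8, -81/16, 1215/128, -5103/256, …
f+g: L₀ = lclm(L_f,L_g), ord ≤ 1+1.
Differentiate: ansatz ord ≤ ord L₀ ⇒ L.
L = (-792 - 864·x) + (-357 - 2520·x - 3024·x^2)·Dx + (38 + 34·x - 528·x^2 - 864·x^3)·Dx^2  (order 2).
h: a_k = 15/2, 411/4, 8973/16, 99519/32, 3906645/256, 37886517/512, …
ICs: h(0) = 15/2, h′(0) = 411/4.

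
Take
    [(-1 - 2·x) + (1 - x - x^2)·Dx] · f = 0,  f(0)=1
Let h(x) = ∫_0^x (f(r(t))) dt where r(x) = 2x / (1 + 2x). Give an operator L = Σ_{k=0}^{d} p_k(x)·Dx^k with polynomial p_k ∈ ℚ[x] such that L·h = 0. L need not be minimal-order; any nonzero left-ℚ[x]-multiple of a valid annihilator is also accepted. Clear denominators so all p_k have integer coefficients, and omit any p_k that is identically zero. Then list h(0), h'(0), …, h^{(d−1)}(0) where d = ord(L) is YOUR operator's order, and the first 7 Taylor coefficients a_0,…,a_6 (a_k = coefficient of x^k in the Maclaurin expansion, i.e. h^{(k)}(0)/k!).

f: a_k = 1, 1, 2, 3, 5, 8, 13, …
f∘r: x↦r, Dx↦Dx/r' in L_f ⇒ L₀.
∫: right-multiply L₀ by Dx.
L = (2 + 12·x)·Dx + (-1 - 4·x + 8·x^3)·Dx^2  (order 2).
h: a_k = 0, 1, 1, 4/3, 0, 16/5, -16/3, …
ICs: h(0) = 0, h′(0) = 1.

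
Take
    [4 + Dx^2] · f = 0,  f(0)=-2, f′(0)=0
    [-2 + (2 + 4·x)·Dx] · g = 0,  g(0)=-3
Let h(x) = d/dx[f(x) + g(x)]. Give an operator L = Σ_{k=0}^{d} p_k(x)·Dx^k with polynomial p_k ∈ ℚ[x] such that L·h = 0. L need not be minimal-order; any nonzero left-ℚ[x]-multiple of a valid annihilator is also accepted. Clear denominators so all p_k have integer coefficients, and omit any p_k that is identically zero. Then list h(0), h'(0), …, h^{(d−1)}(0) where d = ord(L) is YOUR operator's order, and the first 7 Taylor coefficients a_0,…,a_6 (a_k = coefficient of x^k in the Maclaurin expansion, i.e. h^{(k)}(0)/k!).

f: a_k = -2, 0, 4, 0, -4/3, 0, 8/45, …
g: a_k = -3, -3, 3/2, -3/2, 15/8, -21/8, 63/16, …
Weyl lclm of L_f,L_g ⇒ L₀ (ord ≤ 3).
h=h₀': d/dx-closure on L₀ ⇒ L.
L = (-76 - 64·x - 64·x^2) + (-28 - 120·x - 192·x^2 - 128·x^3)·Dx + (-19 - 16·x - 16·x^2)·Dx^2 + (-7 - 30·x - 48·x^2 - 32·x^3)·Dx^3  (order 3).
h: a_k = -3, 11, -9/2, 13/6, -105/8, 2963/120, -693/16, …
ICs: h(0) = -3, h′(0) = 11, h′′(0) = -9.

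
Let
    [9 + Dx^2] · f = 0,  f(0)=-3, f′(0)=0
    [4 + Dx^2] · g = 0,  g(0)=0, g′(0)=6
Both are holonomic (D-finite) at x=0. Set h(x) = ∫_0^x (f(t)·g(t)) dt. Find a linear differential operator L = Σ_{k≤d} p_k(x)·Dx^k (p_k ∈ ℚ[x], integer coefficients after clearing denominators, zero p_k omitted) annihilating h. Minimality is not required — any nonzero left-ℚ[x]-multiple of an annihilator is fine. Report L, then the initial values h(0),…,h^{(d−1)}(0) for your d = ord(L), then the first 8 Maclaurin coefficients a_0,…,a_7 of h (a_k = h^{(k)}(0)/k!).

f: a_k = -3, 0, 27/2, 0, -81/8, 0, 243/80, 0, …
g: a_k = 0, 6, 0, -4, 0, 4/5, 0, -8/105, …
f·g: L₀ = L_f ⊗_s L_g, ord ≤ 2·2.
h=∫h₀ ⇒ L = L₀·Dx.
L = 25·Dx + 26·Dx^3 + Dx^5  (order 5).
h: a_k = 0, 0, -9, 0, 93/4, 0, -781/40, 0, …
ICs: h(0) = 0, h′(0) = 0, h′′(0) = -18, h′′′(0) = 0, h′′′′(0) = 558.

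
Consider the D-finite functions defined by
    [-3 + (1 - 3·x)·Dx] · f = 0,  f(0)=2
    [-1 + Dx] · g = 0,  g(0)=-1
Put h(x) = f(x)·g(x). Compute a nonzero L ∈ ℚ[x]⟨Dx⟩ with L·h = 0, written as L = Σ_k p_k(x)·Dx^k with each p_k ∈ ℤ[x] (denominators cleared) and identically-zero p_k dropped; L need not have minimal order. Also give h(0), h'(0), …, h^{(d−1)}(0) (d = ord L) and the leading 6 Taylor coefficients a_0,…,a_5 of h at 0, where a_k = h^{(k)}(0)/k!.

L = (4 - 3·x) + (-1 + 3·x)·Dx  (order 1).
h: a_k = -2, -8, -25, -226/3, -2713/12, -10174/15, …
ICs: h(0) = -2.

f: a_k = 2, 6, 18, 54, 162, 486, …
g: a_k = -1, -1, -1/2, -1/6, -1/24, -1/120, …
h₀=f·g: eliminate ⇒ L₀, order ≤ 1·1.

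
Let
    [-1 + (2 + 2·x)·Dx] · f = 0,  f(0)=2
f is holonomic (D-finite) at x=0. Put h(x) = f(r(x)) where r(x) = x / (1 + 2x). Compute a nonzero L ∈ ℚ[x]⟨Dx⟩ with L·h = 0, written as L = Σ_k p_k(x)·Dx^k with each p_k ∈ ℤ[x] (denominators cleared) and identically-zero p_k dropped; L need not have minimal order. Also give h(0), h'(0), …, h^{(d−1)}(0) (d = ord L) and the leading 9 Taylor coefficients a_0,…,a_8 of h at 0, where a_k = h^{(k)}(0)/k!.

L = -1 + (2 + 10·x + 12·x^2)·Dx  (order 1).
h: a_k = 2, 1, -9/4, 41/8, -757/64, 3543/128, -33645/512, 162105/1024, -6340365/16384, …
ICs: h(0) = 2.

f: a_k = 2, 1, -1/4, 1/8, -5/64, 7/128, -21/512, 33/1024, -429/16384, …
L₀ from L_f via x↦r, Dx↦r'^{-1}Dx.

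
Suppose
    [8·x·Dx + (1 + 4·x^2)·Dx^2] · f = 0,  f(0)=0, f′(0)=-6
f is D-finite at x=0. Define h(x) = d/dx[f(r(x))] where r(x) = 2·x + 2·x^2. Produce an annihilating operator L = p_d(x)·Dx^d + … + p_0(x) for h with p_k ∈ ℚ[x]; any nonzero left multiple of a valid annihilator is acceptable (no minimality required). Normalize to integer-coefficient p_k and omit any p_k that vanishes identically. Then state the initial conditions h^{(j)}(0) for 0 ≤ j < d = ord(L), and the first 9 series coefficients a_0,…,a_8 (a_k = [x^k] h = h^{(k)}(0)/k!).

L = (-2 + 32·x + 128·x^2 + 192·x^3 + 96·x^4) + (1 + 2·x + 16·x^2 + 64·x^3 + 80·x^4 + 32·x^5)·Dx  (order 1).
h: a_k = -12, -24, 192, 768, -2112, -18048, 6144, 344064, 513024, …
ICs: h(0) = -12.

f: a_k = 0, -6, 0, 8, 0, -96/5, 0, 384/7, 0, …
L₀ from L_f via x↦r, Dx↦r'^{-1}Dx.
Differentiate: ansatz ord ≤ ord L₀ ⇒ L.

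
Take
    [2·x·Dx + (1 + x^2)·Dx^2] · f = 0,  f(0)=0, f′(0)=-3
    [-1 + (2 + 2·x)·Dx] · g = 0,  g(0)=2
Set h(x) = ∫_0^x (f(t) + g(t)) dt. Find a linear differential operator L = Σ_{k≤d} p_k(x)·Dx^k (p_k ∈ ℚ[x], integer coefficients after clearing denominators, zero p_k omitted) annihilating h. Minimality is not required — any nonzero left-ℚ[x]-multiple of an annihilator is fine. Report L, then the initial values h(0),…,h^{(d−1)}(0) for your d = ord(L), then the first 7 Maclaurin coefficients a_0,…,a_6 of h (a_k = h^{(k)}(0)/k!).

L = (-4 - 10·x + 12·x^2 + 6·x^3)·Dx^2 + (-11 - 16·x + 10·x^2 + 48·x^3 + 21·x^4)·Dx^3 + (-2 + 6·x + 12·x^2 + 12·x^3 + 14·x^4 + 6·x^5)·Dx^4  (order 4).
h: a_k = 0, 2, -1, -1/12, 9/32, -1/64, -349/3840, …
ICs: h(0) = 0, h′(0) = 2, h′′(0) = -2, h′′′(0) = -1/2.

f: a_k = 0, -3, 0, 1, 0, -3/5, 0, …
g: a_k = 2, 1, -1/4, 1/8, -5/64, 7/128, -21/512, …
L₀ := lclm(L_f,L_g); ord L₀ ≤ 2+1.
h=∫₀ˣh₀: take L = L₀·Dx.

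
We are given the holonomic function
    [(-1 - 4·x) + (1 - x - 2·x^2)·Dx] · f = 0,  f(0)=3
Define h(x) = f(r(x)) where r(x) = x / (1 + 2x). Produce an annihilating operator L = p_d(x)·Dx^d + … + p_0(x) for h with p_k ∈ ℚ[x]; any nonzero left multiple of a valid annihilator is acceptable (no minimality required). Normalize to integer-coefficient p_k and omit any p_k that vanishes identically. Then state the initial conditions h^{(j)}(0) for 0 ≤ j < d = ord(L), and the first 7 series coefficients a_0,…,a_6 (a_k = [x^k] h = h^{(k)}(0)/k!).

L = (-1 - 6·x) + (1 + 5·x + 6·x^2)·Dx  (order 1).
h: a_k = 3, 3, 3, -9, 27, -81, 243, …
ICs: h(0) = 3.

f: a_k = 3, 3, 9, 15, 33, 63, 129, …
L₀ from L_f via x↦r, Dx↦r'^{-1}Dx.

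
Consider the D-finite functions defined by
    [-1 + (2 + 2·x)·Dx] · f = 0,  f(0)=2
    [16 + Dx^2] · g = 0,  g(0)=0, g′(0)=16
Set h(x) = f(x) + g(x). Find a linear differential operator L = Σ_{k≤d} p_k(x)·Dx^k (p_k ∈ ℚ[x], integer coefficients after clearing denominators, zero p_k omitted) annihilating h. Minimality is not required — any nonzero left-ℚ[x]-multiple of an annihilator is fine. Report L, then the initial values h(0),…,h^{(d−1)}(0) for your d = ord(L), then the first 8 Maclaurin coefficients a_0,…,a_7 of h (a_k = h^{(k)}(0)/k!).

L = (-1072 - 2048·x - 1024·x^2) + (2016 + 6112·x + 6144·x^2 + 2048·x^3)·Dx + (-67 - 128·x - 64·x^2)·Dx^2 + (126 + 382·x + 384·x^2 + 128·x^3)·Dx^3  (order 3).
h: a_k = 2, 17, -1/4, -1021/24, -5/64, 65641/1920, -21/512, -4183909/322560, …
ICs: h(0) = 2, h′(0) = 17, h′′(0) = -1/2.

f: a_k = 2, 1, -1/4, 1/8, -5/64, 7/128, -21/512, 33/1024, …
g: a_k = 0, 16, 0, -128/3, 0, 512/15, 0, -4096/315, …
Sum ⇒ L₀ = lclm(L_f,L_g) in ℚ(x)⟨Dx⟩.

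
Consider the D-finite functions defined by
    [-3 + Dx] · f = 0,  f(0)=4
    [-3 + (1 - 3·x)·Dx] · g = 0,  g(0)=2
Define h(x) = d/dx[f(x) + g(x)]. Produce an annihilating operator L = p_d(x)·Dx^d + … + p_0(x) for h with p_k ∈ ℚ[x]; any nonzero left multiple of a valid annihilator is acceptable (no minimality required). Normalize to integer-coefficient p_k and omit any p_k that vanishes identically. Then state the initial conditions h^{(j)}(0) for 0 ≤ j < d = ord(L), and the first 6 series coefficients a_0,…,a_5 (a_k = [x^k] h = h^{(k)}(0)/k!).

f: a_k = 4, 12, 18, 18, 27/2, 81/10, …
g: a_k = 2, 6, 18, 54, 162, 486, …
L₀ := lclm(L_f,L_g); ord L₀ ≤ 1+1.
h=h₀': d/dx-closure on L₀ ⇒ L.
L = (36 + 54·x) + (-15 - 18·x + 27·x^2)·Dx + (1 - 9·x^2)·Dx^2  (order 2).
h: a_k = 18, 72, 216, 702, 4941/2, 87723/10, …
ICs: h(0) = 18, h′(0) = 72.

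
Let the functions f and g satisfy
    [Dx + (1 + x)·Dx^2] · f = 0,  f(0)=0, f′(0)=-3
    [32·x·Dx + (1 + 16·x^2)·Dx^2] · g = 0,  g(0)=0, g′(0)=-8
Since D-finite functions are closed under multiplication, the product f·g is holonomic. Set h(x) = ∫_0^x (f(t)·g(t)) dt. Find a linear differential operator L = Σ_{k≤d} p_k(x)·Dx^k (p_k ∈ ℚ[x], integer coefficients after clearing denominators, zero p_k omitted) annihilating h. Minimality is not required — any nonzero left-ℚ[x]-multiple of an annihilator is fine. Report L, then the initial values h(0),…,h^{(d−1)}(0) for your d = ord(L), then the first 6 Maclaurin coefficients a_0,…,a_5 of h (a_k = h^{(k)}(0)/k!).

L = (4224 + 8384·x + 204800·x^2 + 531456·x^3 + 491520·x^4 + 212992·x^5 + 262144·x^7)·Dx^2 + (4098 + 28864·x + 258368·x^2 + 1045504·x^3 + 1798144·x^4 + 1523712·x^5 + 573440·x^6 + 786432·x^7 + 917504·x^8)·Dx^3 + (132 + 8644·x + 37632·x^2 + 196032·x^3 + 614400·x^4 + 955392·x^5 + 786432·x^6 + 540672·x^7 + 786432·x^8 + 524288·x^9)·Dx^4 + (65 + 258·x + 2497·x^2 + 8576·x^3 + 30336·x^4 + 76800·x^5 + 118272·x^6 + 98304·x^7 + 98304·x^8 + 131072·x^9 + 65536·x^10)·Dx^5  (order 5).
h: a_k = 0, 0, 0, 8, -3, -24, …
ICs: h(0) = 0, h′(0) = 0, h′′(0) = 0, h′′′(0) = 48, h′′′′(0) = -72.

f: a_k = 0, -3, 3/2, -1, 3/4, -3/5, …
g: a_k = 0, -8, 0, 128/3, 0, -2048/5, …
Sym-product of L_f,L_g gives L₀ (≤ ord 4).
h=∫₀ˣh₀: take L = L₀·Dx.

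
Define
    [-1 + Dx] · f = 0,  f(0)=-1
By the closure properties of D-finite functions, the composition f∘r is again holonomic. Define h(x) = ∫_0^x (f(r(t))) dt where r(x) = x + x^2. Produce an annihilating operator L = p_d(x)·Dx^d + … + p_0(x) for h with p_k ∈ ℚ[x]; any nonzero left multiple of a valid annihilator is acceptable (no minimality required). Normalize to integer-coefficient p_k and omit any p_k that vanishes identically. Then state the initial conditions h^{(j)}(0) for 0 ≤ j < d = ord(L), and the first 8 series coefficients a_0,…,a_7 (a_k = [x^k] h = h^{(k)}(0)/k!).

L = (-1 - 2·x)·Dx + Dx^2  (order 2).
h: a_k = 0, -1, -1/2, -1/2, -7/24, -5/24, -9/80, -331/5040, …
ICs: h(0) = 0, h′(0) = -1.

f: a_k = -1, -1, -1/2, -1/6, -1/24, -1/120, -1/720, -1/5040, …
Change of var in L_f (x↦r) gives L₀.
h=∫₀ˣh₀: take L = L₀·Dx.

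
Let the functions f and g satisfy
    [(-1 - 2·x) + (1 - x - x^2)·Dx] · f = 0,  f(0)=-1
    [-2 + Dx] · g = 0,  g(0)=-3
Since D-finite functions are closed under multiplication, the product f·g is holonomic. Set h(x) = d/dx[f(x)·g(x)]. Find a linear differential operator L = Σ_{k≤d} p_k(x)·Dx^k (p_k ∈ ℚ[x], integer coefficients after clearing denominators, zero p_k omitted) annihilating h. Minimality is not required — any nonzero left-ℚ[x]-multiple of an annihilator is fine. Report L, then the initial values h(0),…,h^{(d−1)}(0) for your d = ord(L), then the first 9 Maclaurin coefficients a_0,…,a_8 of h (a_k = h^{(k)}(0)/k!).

L = (12 + 2·x - 10·x^2 + 4·x^4) + (-3 + 3·x + 5·x^2 - 2·x^3 - 2·x^4)·Dx  (order 1).
h: a_k = 9, 36, 93, 204, 414, 4022/5, 7593/5, 98288/35, 536737/105, …
ICs: h(0) = 9.

f: a_k = -1, -1, -2, -3, -5, -8, -13, -21, -34, …
g: a_k = -3, -6, -6, -4, -2, -4/5, -4/15, -8/105, -2/105, …
f·g: L₀ = L_f ⊗_s L_g, ord ≤ 1·1.
Derive L from L₀ (diff closure).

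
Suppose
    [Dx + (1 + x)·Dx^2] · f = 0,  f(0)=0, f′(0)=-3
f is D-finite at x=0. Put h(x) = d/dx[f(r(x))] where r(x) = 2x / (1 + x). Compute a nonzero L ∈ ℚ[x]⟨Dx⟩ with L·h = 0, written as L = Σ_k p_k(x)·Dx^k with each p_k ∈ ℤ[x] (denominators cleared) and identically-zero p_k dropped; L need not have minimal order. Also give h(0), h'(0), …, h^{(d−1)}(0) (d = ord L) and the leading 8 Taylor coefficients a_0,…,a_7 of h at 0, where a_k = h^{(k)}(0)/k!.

L = (4 + 6·x) + (1 + 4·x + 3·x^2)·Dx  (order 1).
h: a_k = -6, 24, -78, 240, -726, 2184, -6558, 19680, …
ICs: h(0) = -6.

f: a_k = 0, -3, 3/2, -1, 3/4, -3/5, 1/2, -3/7, …
Substitute x→r, Dx→(1/r')Dx; clear ⇒ L₀.
h₀' ⇒ L via d/dx closure of L₀.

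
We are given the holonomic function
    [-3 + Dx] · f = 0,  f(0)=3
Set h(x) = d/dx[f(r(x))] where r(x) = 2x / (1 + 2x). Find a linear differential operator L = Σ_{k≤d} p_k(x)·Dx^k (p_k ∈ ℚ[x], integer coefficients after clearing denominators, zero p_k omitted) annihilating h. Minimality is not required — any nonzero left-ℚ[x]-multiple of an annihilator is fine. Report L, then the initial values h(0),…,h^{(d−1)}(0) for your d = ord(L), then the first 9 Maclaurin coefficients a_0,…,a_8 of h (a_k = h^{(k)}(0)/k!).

f: a_k = 3, 9, 27/2, 27/2, 81/8, 243/40, 243/80, 729/560, 2187/4480, …
Substitute x→r, Dx→(1/r')Dx; clear ⇒ L₀.
Derive L from L₀ (diff closure).
L = (2 - 8·x) + (-1 - 4·x - 4·x^2)·Dx  (order 1).
h: a_k = 18, 36, -108, 72, 252, -4968/5, 9864/5, -77904/35, -23004/35, …
ICs: h(0) = 18.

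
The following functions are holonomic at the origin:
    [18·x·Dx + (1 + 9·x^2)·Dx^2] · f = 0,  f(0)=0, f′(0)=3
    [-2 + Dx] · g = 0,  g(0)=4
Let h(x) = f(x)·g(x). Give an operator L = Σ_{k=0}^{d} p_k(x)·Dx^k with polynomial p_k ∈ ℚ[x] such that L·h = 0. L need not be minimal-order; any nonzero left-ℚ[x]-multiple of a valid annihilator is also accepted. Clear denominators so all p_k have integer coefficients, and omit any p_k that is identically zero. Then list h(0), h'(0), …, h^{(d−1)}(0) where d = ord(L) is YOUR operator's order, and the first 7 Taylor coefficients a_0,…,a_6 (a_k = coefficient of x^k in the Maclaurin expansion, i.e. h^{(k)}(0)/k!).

L = (4 - 36·x + 36·x^2) + (-4 + 18·x - 36·x^2)·Dx + (1 + 9·x^2)·Dx^2  (order 2).
h: a_k = 0, 12, 24, -12, -56, 652/5, 344, …
ICs: h(0) = 0, h′(0) = 12.

f: a_k = 0, 3, 0, -9, 0, 243/5, 0, …
g: a_k = 4, 8, 8, 16/3, 8/3, 16/15, 16/45, …
Product ⇒ symmetric product L₀, ord ≤ 2.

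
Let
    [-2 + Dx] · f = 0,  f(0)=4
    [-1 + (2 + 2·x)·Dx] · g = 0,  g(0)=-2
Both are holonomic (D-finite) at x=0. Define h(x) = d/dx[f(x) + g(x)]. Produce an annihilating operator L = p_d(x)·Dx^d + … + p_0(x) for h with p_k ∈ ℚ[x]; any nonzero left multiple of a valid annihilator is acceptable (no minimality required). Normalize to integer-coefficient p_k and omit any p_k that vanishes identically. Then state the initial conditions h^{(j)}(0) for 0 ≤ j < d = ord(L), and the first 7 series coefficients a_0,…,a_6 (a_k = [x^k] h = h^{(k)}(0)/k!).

f: a_k = 4, 8, 8, 16/3, 8/3, 16/15, 16/45, …
g: a_k = -2, -1, 1/4, -1/8, 5/64, -7/128, 21/512, …
f+g: L₀ = lclm(L_f,L_g), ord ≤ 1+1.
h=h₀': d/dx-closure on L₀ ⇒ L.
L = (-14 - 8·x) + (-13 - 32·x - 16·x^2)·Dx + (10 + 18·x + 8·x^2)·Dx^2  (order 2).
h: a_k = 7, 33/2, 125/8, 527/48, 1943/384, 9137/3840, 22373/46080, …
ICs: h(0) = 7, h′(0) = 33/2.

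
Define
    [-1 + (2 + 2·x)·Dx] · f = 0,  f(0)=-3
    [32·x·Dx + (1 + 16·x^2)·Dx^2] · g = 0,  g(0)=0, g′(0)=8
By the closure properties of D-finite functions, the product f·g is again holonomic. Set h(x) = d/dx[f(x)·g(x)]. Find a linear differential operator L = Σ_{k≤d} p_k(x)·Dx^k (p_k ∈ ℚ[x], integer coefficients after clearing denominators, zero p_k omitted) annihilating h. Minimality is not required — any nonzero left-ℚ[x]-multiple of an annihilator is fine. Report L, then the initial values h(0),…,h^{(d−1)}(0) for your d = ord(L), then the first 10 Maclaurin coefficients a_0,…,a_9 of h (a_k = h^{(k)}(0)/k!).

f: a_k = -3, -3/2, 3/8, -3/16, 15/128, -21/256, 63/1024, -99/2048, 1287/32768, -2145/65536, …
g: a_k = 0, 8, 0, -128/3, 0, 2048/5, 0, -32768/7, 0, 524288/9, …
Sym-product of L_f,L_g gives L₀ (≤ ord 2).
h=h₀': d/dx-closure on L₀ ⇒ L.
L = (125 + 640·x - 5728·x^2 - 6144·x^3 - 768·x^4) + (268 + 1164·x - 10368·x^2 - 29696·x^3 - 21504·x^4 - 3072·x^5)·Dx + (12 - 232·x - 372·x^2 - 4096·x^3 - 9088·x^4 - 6144·x^5 - 1024·x^6)·Dx^2  (order 2).
h: a_k = -24, -24, 393, 250, -99509/16, -291387/80, 63582493/640, 62254327/1120, -45538351431/28672, -74434305481/86016, …
ICs: h(0) = -24, h′(0) = -24.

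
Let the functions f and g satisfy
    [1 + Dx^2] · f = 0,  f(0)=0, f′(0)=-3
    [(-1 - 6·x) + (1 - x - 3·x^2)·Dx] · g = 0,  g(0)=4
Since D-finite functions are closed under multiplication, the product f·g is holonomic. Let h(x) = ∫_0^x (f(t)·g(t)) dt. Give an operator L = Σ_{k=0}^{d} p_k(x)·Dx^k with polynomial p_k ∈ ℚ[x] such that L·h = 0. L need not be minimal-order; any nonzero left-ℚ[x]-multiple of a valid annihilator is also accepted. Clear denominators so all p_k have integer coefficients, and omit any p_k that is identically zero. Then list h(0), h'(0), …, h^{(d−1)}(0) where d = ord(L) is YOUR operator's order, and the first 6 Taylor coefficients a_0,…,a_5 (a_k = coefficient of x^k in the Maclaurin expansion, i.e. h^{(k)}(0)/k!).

f: a_k = 0, -3, 0, 1/2, 0, -1/40, …
g: a_k = 4, 4, 16, 28, 76, 160, …
L₀ := L_f ⊗_s L_g (sym. prod.), ord ≤ 2.
∫: right-multiply L₀ by Dx.
L = (5 + x + 3·x^2)·Dx + (2 + 12·x)·Dx^2 + (-1 + x + 3·x^2)·Dx^3  (order 3).
h: a_k = 0, 0, -6, -4, -23/2, -82/5, …
ICs: h(0) = 0, h′(0) = 0, h′′(0) = -12.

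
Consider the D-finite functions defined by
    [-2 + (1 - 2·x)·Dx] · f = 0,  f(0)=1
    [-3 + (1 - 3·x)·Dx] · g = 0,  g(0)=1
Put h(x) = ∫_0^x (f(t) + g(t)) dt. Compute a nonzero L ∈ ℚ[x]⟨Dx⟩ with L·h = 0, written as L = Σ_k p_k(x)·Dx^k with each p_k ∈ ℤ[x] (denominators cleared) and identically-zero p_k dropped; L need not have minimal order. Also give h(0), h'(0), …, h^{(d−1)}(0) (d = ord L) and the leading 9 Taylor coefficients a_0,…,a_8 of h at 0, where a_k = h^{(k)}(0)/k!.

f: a_k = 1, 2, 4, 8, 16, 32, 64, 128, 256, …
g: a_k = 1, 3, 9, 27, 81, 243, 729, 2187, 6561, …
f+g: L₀ = lclm(L_f,L_g), ord ≤ 1+1.
h=∫₀ˣh₀: take L = L₀·Dx.
L = -12·Dx + (10 - 24·x)·Dx^2 + (-1 + 5·x - 6·x^2)·Dx^3  (order 3).
h: a_k = 0, 2, 5/2, 13/3, 35/4, 97/5, 275/6, 793/7, 2315/8, …
ICs: h(0) = 0, h′(0) = 2, h′′(0) = 5.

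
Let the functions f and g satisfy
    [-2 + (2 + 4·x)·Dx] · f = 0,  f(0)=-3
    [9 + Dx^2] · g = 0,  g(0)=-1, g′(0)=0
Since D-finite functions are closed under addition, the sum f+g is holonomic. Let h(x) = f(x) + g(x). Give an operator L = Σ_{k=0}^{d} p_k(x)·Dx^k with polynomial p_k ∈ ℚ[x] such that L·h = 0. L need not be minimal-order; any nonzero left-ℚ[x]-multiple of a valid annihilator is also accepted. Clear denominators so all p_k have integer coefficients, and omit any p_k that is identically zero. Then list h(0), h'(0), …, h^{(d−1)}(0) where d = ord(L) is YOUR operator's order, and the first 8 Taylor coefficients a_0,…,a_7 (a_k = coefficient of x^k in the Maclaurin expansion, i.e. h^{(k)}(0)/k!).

L = (-27 - 81·x - 81·x^2) + (18 + 117·x + 243·x^2 + 162·x^3)·Dx + (-3 - 9·x - 9·x^2)·Dx^2 + (2 + 13·x + 27·x^2 + 18·x^3)·Dx^3  (order 3).
h: a_k = -4, -3, 6, -3/2, -3/2, -21/8, 99/20, -99/16, …
ICs: h(0) = -4, h′(0) = -3, h′′(0) = 12.

f: a_k = -3, -3, 3/2, -3/2, 15/8, -21/8, 63/16, -99/16, …
g: a_k = -1, 0, 9/2, 0, -27/8, 0, 81/80, 0, …
f+g: L₀ = lclm(L_f,L_g), ord ≤ 1+2.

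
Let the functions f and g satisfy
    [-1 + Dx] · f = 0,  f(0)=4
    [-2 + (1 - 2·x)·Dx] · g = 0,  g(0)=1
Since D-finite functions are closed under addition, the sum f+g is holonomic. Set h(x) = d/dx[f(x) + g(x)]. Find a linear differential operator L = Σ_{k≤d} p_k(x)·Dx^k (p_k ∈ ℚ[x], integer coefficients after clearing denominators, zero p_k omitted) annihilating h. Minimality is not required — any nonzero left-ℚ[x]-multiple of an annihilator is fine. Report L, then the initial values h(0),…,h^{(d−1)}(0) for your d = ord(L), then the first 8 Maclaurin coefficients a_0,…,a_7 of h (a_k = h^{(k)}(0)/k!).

f: a_k = 4, 4, 2, 2/3, 1/6, 1/30, 1/180, 1/1260, …
g: a_k = 1, 2, 4, 8, 16, 32, 64, 128, …
h₀=f+g: left-lcm gives L₀, ord ≤ 2.
h=h₀': d/dx-closure on L₀ ⇒ L.
L = (20 + 8·x) + (-23 - 4·x + 4·x^2)·Dx + (3 - 4·x - 4·x^2)·Dx^2  (order 2).
h: a_k = 6, 12, 26, 194/3, 961/6, 11521/30, 161281/180, 2580481/1260, …
ICs: h(0) = 6, h′(0) = 12.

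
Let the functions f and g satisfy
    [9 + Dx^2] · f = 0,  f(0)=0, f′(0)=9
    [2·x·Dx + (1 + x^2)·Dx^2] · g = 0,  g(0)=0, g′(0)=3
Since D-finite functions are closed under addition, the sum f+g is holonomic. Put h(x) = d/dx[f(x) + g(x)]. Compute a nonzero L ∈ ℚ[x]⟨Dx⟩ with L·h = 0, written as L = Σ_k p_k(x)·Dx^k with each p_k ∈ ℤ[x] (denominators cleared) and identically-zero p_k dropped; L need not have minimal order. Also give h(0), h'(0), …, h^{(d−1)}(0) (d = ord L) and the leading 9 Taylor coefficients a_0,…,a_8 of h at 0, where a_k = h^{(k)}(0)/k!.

L = (-54·x + 540·x^3 + 162·x^5) + (63 + 279·x^2 + 297·x^4 + 81·x^6)·Dx + (-6·x + 60·x^3 + 18·x^5)·Dx^2 + (7 + 31·x^2 + 33·x^4 + 9·x^6)·Dx^3  (order 3).
h: a_k = 12, 0, -87/2, 0, 267/8, 0, -969/80, 0, 20001/4480, …
ICs: h(0) = 12, h′(0) = 0, h′′(0) = -87.

f: a_k = 0, 9, 0, -27/2, 0, 243/40, 0, -729/560, 0, …
g: a_k = 0, 3, 0, -1, 0, 3/5, 0, -3/7, 0, …
Weyl lclm of L_f,L_g ⇒ L₀ (ord ≤ 4).
h=h₀': d/dx-closure on L₀ ⇒ L.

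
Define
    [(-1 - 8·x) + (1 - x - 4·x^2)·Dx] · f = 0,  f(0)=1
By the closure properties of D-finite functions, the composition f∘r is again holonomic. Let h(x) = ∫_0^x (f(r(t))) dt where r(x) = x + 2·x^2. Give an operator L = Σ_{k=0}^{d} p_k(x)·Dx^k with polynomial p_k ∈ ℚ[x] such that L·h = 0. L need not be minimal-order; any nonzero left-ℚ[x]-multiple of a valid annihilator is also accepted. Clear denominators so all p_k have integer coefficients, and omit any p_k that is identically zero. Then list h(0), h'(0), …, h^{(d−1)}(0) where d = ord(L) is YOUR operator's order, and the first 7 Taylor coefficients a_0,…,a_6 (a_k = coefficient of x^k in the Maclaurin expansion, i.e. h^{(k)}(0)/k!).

f: a_k = 1, 1, 5, 9, 29, 65, 181, …
Substitute x→r, Dx→(1/r')Dx; clear ⇒ L₀.
Integrate: L := L₀·Dx.
L = (1 + 12·x + 48·x^2 + 64·x^3)·Dx + (-1 + x + 6·x^2 + 16·x^3 + 16·x^4)·Dx^2  (order 2).
h: a_k = 0, 1, 1/2, 7/3, 29/4, 103/5, 135/2, …
ICs: h(0) = 0, h′(0) = 1.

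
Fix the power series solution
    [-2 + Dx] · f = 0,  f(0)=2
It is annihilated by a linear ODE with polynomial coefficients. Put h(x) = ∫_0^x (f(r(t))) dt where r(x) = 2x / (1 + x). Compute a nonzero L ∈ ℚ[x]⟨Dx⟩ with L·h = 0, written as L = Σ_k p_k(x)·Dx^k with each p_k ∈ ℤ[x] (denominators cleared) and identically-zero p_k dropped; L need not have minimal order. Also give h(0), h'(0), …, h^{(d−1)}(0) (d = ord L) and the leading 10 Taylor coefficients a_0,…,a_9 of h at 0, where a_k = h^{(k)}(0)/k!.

f: a_k = 2, 4, 4, 8/3, 4/3, 8/15, 8/45, 16/315, 4/315, 8/2835, …
Substitute x→r, Dx→(1/r')Dx; clear ⇒ L₀.
∫: right-multiply L₀ by Dx.
L = -4·Dx + (1 + 2·x + x^2)·Dx^2  (order 2).
h: a_k = 0, 2, 4, 8/3, -2/3, -8/15, 28/45, -88/315, -17/315, 632/2835, …
ICs: h(0) = 0, h′(0) = 2.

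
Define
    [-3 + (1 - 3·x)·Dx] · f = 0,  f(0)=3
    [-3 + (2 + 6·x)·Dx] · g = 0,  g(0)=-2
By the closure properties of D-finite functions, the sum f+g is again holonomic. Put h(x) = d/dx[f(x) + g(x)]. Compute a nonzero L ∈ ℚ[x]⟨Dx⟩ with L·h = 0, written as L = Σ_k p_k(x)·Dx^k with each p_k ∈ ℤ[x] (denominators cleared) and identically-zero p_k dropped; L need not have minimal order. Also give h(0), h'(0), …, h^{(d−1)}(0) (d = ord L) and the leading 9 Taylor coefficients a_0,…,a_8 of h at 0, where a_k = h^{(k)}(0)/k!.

f: a_k = 3, 9, 27, 81, 243, 729, 2187, 6561, 19683, …
g: a_k = -2, -3, 9/4, -27/8, 405/64, -1701/128, 15309/512, -72171/1024, 2814669/16384, …
Weyl lclm of L_f,L_g ⇒ L₀ (ord ≤ 2).
Derive L from L₀ (diff closure).
L = (-162 - 162·x) + (-63 - 486·x - 567·x^2)·Dx + (10 + 18·x - 90·x^2 - 162·x^3)·Dx^2  (order 2).
h: a_k = 6, 117/2, 1863/8, 15957/16, 458055/128, 3405159/256, 46524051/1024, 325300941/2048, 17287598583/32768, …
ICs: h(0) = 6, h′(0) = 117/2.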